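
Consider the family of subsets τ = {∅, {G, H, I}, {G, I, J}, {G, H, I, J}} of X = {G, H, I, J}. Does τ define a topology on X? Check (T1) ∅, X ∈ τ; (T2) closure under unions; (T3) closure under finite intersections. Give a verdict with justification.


τ is NOT a topology on X.

Axiom (T1): ∅ ∈ τ? Yes; X ∈ τ? Yes.
Axiom (T2/T3): check pairwise unions and intersections of members of τ.
Counterexample for (T3): {G, H, I} ∩ {G, I, J} = {G, I} ∉ τ. Therefore τ is NOT a topology.


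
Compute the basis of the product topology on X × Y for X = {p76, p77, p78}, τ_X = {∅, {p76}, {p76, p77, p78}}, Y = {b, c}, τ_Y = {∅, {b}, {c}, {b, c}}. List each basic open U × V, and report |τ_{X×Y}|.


Basis B = {∅ × ∅, {p76} × {b}, {p76} × {c}, {p76} × {b, c}, {p76, p77, p78} × {b}, {p76, p77, p78} × {c}, {p76, p77, p78} × {b, c}}; |τ_{X×Y}| = 9.

Enumerate products U × V with U ∈ τ_X, V ∈ τ_Y (deduplicated):
  ∅ × ∅ = {} (∅)
  {p76} × {b} = {(p76,b)}
  {p76} × {c} = {(p76,c)}
  {p76} × {b, c} = {(p76,b), (p76,c)}
  {p76, p77, p78} × {b} = {(p76,b), (p77,b), (p78,b)}
  {p76, p77, p78} × {c} = {(p76,c), (p77,c), (p78,c)}
  {p76, p77, p78} × {b, c} = {(p76,b), (p76,c), (p77,b), (p77,c), (p78,b), (p78,c)}
These 7 distinct sets form the basis B.
Close under arbitrary unions to get τ_{X×Y}; counting gives |τ_{X×Y}| = 9.


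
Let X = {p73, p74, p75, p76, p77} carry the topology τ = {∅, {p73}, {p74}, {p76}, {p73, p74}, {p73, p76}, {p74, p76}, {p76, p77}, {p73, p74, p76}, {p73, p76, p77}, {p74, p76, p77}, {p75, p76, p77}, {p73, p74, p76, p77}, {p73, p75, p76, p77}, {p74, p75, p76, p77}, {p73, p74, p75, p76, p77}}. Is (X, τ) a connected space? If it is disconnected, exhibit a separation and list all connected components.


(X, τ) is disconnected; components = [{p73}, {p74}, {p75, p76, p77}].

Find clopen sets (U ∈ τ with X ∖ U ∈ τ):
  U = ∅, X ∖ U = {p73, p74, p75, p76, p77} — both open, so U is clopen.
  U = {p73}, X ∖ U = {p74, p75, p76, p77} — both open, so U is clopen.
  U = {p74}, X ∖ U = {p73, p75, p76, p77} — both open, so U is clopen.
  U = {p73, p74}, X ∖ U = {p75, p76, p77} — both open, so U is clopen.
  U = {p75, p76, p77}, X ∖ U = {p73, p74} — both open, so U is clopen.
  U = {p73, p75, p76, p77}, X ∖ U = {p74} — both open, so U is clopen.
  U = {p74, p75, p76, p77}, X ∖ U = {p73} — both open, so U is clopen.
  U = {p73, p74, p75, p76, p77}, X ∖ U = ∅ — both open, so U is clopen.
Nontrivial clopen(s) exist: e.g. {p74}. So (X, τ) is disconnected.
Compute connected components by grouping points that agree on all clopens:
  component: {p73}
  component: {p74}
  component: {p75, p76, p77}


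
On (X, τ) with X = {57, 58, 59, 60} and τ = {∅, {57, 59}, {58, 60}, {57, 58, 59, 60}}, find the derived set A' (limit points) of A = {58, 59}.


A' = {57, 60}

For each x ∈ X, list the open sets U ∈ τ with x ∈ U, then check whether U ∩ (A ∖ {x}) ≠ ∅ for every such U.
  x = 57: opens ∋ x are {57, 59}, {57, 58, 59, 60}; each meets A ∖ {57}, so x IS a limit point.
  x = 58: open {58, 60} ∋ x has {58, 60} ∩ (A ∖ {58}) = ∅, so x is NOT a limit point.
  x = 59: open {57, 59} ∋ x has {57, 59} ∩ (A ∖ {59}) = ∅, so x is NOT a limit point.
  x = 60: opens ∋ x are {58, 60}, {57, 58, 59, 60}; each meets A ∖ {60}, so x IS a limit point.
Collecting: A' = {57, 60}.


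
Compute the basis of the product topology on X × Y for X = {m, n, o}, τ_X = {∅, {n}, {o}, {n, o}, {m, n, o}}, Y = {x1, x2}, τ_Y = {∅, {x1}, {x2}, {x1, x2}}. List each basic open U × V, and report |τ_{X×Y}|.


Basis B = {∅ × ∅, {n} × {x1}, {n} × {x2}, {o} × {x1}, {o} × {x2}, {n} × {x1, x2}, {n, o} × {x1}, {n, o} × {x2}, {o} × {x1, x2}, {m, n, o} × {x1}, {m, n, o} × {x2}, {n, o} × {x1, x2}, {m, n, o} × {x1, x2}}; |τ_{X×Y}| = 25.

Enumerate products U × V with U ∈ τ_X, V ∈ τ_Y (deduplicated):
  ∅ × ∅ = {} (∅)
  {n} × {x1} = {(n,x1)}
  {n} × {x2} = {(n,x2)}
  {o} × {x1} = {(o,x1)}
  {o} × {x2} = {(o,x2)}
  {n} × {x1, x2} = {(n,x1), (n,x2)}
  {n, o} × {x1} = {(n,x1), (o,x1)}
  {n, o} × {x2} = {(n,x2), (o,x2)}
  {o} × {x1, x2} = {(o,x1), (o,x2)}
  {m, n, o} × {x1} = {(m,x1), (n,x1), (o,x1)}
  {m, n, o} × {x2} = {(m,x2), (n,x2), (o,x2)}
  {n, o} × {x1, x2} = {(n,x1), (n,x2), (o,x1), (o,x2)}
  {m, n, o} × {x1, x2} = {(m,x1), (m,x2), (n,x1), (n,x2), (o,x1), (o,x2)}
These 13 distinct sets form the basis B.
Close under arbitrary unions to get τ_{X×Y}; counting gives |τ_{X×Y}| = 25.


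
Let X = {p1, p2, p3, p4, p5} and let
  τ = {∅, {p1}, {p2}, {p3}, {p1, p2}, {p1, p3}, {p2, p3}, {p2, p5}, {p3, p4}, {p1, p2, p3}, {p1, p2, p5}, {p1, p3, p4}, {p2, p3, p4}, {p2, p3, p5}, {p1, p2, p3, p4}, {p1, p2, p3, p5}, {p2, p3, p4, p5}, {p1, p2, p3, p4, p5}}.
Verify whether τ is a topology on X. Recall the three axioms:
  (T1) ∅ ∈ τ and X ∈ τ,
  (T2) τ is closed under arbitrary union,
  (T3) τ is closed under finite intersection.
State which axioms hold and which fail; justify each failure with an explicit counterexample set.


τ IS a topology on X.

Axiom (T1): ∅ ∈ τ? Yes; X ∈ τ? Yes.
Axiom (T2/T3): check pairwise unions and intersections of members of τ.
All pairwise intersections and unions checked — each lies in τ. Therefore τ satisfies (T1), (T2), (T3): it IS a topology on X.


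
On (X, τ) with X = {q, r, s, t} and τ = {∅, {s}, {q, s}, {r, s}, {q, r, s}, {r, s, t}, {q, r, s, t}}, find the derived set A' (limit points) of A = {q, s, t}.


A' = {q, r, t}

For each x ∈ X, list the open sets U ∈ τ with x ∈ U, then check whether U ∩ (A ∖ {x}) ≠ ∅ for every such U.
  x = q: opens ∋ x are {q, s}, {q, r, s}, {q, r, s, t}; each meets A ∖ {q}, so x IS a limit point.
  x = r: opens ∋ x are {r, s}, {q, r, s}, {r, s, t}, {q, r, s, t}; each meets A ∖ {r}, so x IS a limit point.
  x = s: open {s} ∋ x has {s} ∩ (A ∖ {s}) = ∅, so x is NOT a limit point.
  x = t: opens ∋ x are {r, s, t}, {q, r, s, t}; each meets A ∖ {t}, so x IS a limit point.
Collecting: A' = {q, r, t}.


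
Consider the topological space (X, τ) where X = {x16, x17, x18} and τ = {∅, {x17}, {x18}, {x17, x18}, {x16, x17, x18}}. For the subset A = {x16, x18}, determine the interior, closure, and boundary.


int(A) = {x18}, cl(A) = {x16, x18}, ∂A = {x16}.

Closed sets in (X, τ) are complements of opens:
  closed(X, τ) = {∅, {x16}, {x16, x17}, {x16, x18}, {x16, x17, x18}}.
int(A) = ⋃ {U ∈ τ : U ⊆ A}. Opens contained in A: ∅, {x18}.
Taking the union of these: int(A) = {x18}.
cl(A) = ⋂ {C closed : A ⊆ C}. Closed sets containing A: {x16, x18}, {x16, x17, x18}.
Intersecting these: cl(A) = {x16, x18}.
∂A = cl(A) ∖ int(A) = {x16, x18} ∖ {x18} = {x16}.


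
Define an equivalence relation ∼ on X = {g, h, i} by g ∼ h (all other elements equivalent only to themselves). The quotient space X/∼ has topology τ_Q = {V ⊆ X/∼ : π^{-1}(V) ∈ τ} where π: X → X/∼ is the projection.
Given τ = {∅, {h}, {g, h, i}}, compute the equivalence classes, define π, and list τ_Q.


X/∼ = {[g=h], [i]}; |τ_Q| = 2.

Equivalence classes: [g=h], [i].
Quotient map π: X → X/∼ sends g ↦ [g=h], h ↦ [g=h], i ↦ [i].
For each subset V ⊆ X/∼, compute π^{-1}(V) ⊆ X and check whether π^{-1}(V) ∈ τ. V is open in τ_Q iff π^{-1}(V) ∈ τ.
  V = {}: π^{-1}(V) = ∅ ∈ τ ✓.
  V = {[g=h]}: π^{-1}(V) = {g, h} ∉ τ ✗.
  V = {[i]}: π^{-1}(V) = {i} ∉ τ ✗.
  V = {[g=h], [i]}: π^{-1}(V) = {g, h, i} ∈ τ ✓.
Open sets in the quotient: τ_Q = {{}, {[g=h], [i]}} (2 elements).


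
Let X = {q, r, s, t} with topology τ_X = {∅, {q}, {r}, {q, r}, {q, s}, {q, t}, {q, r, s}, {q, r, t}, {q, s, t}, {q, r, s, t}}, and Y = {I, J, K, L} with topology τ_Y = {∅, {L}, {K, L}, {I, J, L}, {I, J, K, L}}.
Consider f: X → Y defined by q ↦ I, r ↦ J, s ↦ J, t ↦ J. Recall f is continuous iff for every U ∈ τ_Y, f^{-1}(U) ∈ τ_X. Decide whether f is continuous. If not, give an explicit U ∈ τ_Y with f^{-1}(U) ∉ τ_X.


f IS continuous.

Compute f^{-1}(U) for each U ∈ τ_Y:
  U = ∅: f^{-1}(U) = ∅ ∈ τ_X ✓.
  U = {L}: f^{-1}(U) = ∅ ∈ τ_X ✓.
  U = {K, L}: f^{-1}(U) = ∅ ∈ τ_X ✓.
  U = {I, J, L}: f^{-1}(U) = {q, r, s, t} ∈ τ_X ✓.
  U = {I, J, K, L}: f^{-1}(U) = {q, r, s, t} ∈ τ_X ✓.
Every preimage lies in τ_X, so f IS continuous.


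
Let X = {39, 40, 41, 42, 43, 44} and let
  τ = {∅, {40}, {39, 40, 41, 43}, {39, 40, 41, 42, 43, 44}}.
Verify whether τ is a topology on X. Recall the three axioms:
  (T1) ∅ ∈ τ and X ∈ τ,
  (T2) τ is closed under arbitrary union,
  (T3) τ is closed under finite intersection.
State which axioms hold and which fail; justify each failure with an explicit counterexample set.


τ IS a topology on X.

Axiom (T1): ∅ ∈ τ? Yes; X ∈ τ? Yes.
Axiom (T2/T3): check pairwise unions and intersections of members of τ.
All pairwise intersections and unions checked — each lies in τ. Therefore τ satisfies (T1), (T2), (T3): it IS a topology on X.


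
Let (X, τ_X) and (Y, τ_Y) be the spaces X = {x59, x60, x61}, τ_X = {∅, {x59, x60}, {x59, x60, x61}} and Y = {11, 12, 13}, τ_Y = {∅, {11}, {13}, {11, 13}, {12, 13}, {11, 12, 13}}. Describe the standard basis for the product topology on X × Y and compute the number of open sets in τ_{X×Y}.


Basis B = {∅ × ∅, {x59, x60} × {11}, {x59, x60} × {13}, {x59, x60, x61} × {11}, {x59, x60, x61} × {13}, {x59, x60} × {11, 13}, {x59, x60} × {12, 13}, {x59, x60} × {11, 12, 13}, {x59, x60, x61} × {11, 13}, {x59, x60, x61} × {12, 13}, {x59, x60, x61} × {11, 12, 13}}; |τ_{X×Y}| = 18.

Enumerate products U × V with U ∈ τ_X, V ∈ τ_Y (deduplicated):
  ∅ × ∅ = {} (∅)
  {x59, x60} × {11} = {(x59,11), (x60,11)}
  {x59, x60} × {13} = {(x59,13), (x60,13)}
  {x59, x60, x61} × {11} = {(x59,11), (x60,11), (x61,11)}
  {x59, x60, x61} × {13} = {(x59,13), (x60,13), (x61,13)}
  {x59, x60} × {11, 13} = {(x59,11), (x59,13), (x60,11), (x60,13)}
  {x59, x60} × {12, 13} = {(x59,12), (x59,13), (x60,12), (x60,13)}
  {x59, x60} × {11, 12, 13} = {(x59,11), (x59,12), (x59,13), (x60,11), (x60,12), (x60,13)}
  {x59, x60, x61} × {11, 13} = {(x59,11), (x59,13), (x60,11), (x60,13), (x61,11), (x61,13)}
  {x59, x60, x61} × {12, 13} = {(x59,12), (x59,13), (x60,12), (x60,13), (x61,12), (x61,13)}
  {x59, x60, x61} × {11, 12, 13} = {(x59,11), (x59,12), (x59,13), (x60,11), (x60,12), (x60,13), (x61,11), (x61,12), (x61,13)}
These 11 distinct sets form the basis B.
Close under arbitrary unions to get τ_{X×Y}; counting gives |τ_{X×Y}| = 18.


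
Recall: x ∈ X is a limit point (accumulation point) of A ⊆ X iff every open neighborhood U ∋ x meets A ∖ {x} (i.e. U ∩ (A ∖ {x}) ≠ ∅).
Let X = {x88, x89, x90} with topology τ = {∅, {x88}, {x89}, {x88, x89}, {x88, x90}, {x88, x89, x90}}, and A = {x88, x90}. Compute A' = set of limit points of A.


A' = {x90}

For each x ∈ X, list the open sets U ∈ τ with x ∈ U, then check whether U ∩ (A ∖ {x}) ≠ ∅ for every such U.
  x = x88: open {x88} ∋ x has {x88} ∩ (A ∖ {x88}) = ∅, so x is NOT a limit point.
  x = x89: open {x89} ∋ x has {x89} ∩ (A ∖ {x89}) = ∅, so x is NOT a limit point.
  x = x90: opens ∋ x are {x88, x90}, {x88, x89, x90}; each meets A ∖ {x90}, so x IS a limit point.
Collecting: A' = {x90}.


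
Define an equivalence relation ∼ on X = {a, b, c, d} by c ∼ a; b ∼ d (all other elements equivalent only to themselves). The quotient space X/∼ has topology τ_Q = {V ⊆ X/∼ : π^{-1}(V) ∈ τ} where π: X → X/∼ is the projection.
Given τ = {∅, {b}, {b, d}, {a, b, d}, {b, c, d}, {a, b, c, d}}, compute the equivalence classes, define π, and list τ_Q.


X/∼ = {[a=c], [b=d]}; |τ_Q| = 3.

Equivalence classes: [a=c], [b=d].
Quotient map π: X → X/∼ sends a ↦ [a=c], b ↦ [b=d], c ↦ [a=c], d ↦ [b=d].
For each subset V ⊆ X/∼, compute π^{-1}(V) ⊆ X and check whether π^{-1}(V) ∈ τ. V is open in τ_Q iff π^{-1}(V) ∈ τ.
  V = {}: π^{-1}(V) = ∅ ∈ τ ✓.
  V = {[a=c]}: π^{-1}(V) = {a, c} ∉ τ ✗.
  V = {[b=d]}: π^{-1}(V) = {b, d} ∈ τ ✓.
  V = {[a=c], [b=d]}: π^{-1}(V) = {a, b, c, d} ∈ τ ✓.
Open sets in the quotient: τ_Q = {{}, {[b=d]}, {[a=c], [b=d]}} (3 elements).


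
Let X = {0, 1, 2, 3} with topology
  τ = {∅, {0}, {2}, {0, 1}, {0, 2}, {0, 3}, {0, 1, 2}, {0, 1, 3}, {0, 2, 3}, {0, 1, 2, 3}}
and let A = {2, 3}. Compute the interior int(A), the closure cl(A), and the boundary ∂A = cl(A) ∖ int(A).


int(A) = {2}, cl(A) = {2, 3}, ∂A = {3}.

Closed sets in (X, τ) are complements of opens:
  closed(X, τ) = {∅, {1}, {2}, {3}, {1, 2}, {1, 3}, {2, 3}, {0, 1, 3}, {1, 2, 3}, {0, 1, 2, 3}}.
int(A) = ⋃ {U ∈ τ : U ⊆ A}. Opens contained in A: ∅, {2}.
Taking the union of these: int(A) = {2}.
cl(A) = ⋂ {C closed : A ⊆ C}. Closed sets containing A: {2, 3}, {1, 2, 3}, {0, 1, 2, 3}.
Intersecting these: cl(A) = {2, 3}.
∂A = cl(A) ∖ int(A) = {2, 3} ∖ {2} = {3}.


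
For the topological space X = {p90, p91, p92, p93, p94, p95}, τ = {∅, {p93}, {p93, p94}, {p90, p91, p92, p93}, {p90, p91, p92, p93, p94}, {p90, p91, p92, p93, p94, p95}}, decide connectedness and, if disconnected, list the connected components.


(X, τ) is connected.

Find clopen sets (U ∈ τ with X ∖ U ∈ τ):
  U = ∅, X ∖ U = {p90, p91, p92, p93, p94, p95} — both open, so U is clopen.
  U = {p90, p91, p92, p93, p94, p95}, X ∖ U = ∅ — both open, so U is clopen.
Only trivial clopens (∅ and X) exist, so (X, τ) is connected.
Compute connected components by grouping points that agree on all clopens:
  component: {p90, p91, p92, p93, p94, p95}


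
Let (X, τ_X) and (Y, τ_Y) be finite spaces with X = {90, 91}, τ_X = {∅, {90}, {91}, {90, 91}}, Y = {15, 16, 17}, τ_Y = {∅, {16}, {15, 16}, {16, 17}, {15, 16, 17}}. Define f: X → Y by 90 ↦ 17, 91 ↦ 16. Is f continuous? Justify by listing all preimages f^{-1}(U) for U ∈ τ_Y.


f IS continuous.

Compute f^{-1}(U) for each U ∈ τ_Y:
  U = ∅: f^{-1}(U) = ∅ ∈ τ_X ✓.
  U = {16}: f^{-1}(U) = {91} ∈ τ_X ✓.
  U = {15, 16}: f^{-1}(U) = {91} ∈ τ_X ✓.
  U = {16, 17}: f^{-1}(U) = {90, 91} ∈ τ_X ✓.
  U = {15, 16, 17}: f^{-1}(U) = {90, 91} ∈ τ_X ✓.
Every preimage lies in τ_X, so f IS continuous.


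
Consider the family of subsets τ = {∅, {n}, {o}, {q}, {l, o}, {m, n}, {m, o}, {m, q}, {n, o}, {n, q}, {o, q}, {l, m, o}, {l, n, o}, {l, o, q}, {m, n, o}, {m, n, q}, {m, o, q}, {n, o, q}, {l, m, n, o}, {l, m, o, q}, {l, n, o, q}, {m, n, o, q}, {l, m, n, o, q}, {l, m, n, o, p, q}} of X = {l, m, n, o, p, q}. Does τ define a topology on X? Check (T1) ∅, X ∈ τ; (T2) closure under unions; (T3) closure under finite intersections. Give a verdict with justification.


τ is NOT a topology on X.

Axiom (T1): ∅ ∈ τ? Yes; X ∈ τ? Yes.
Axiom (T2/T3): check pairwise unions and intersections of members of τ.
Counterexample for (T3): {m, n} ∩ {m, o} = {m} ∉ τ. Therefore τ is NOT a topology.


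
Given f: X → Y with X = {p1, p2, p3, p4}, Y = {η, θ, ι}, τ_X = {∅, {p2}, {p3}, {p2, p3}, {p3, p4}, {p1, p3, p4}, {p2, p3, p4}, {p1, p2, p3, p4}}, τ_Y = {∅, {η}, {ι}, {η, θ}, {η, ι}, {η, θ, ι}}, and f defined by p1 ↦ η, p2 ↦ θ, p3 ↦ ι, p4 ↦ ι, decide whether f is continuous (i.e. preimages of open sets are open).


f is NOT continuous.

Compute f^{-1}(U) for each U ∈ τ_Y:
  U = ∅: f^{-1}(U) = ∅ ∈ τ_X ✓.
  U = {η}: f^{-1}(U) = {p1} ∉ τ_X ✗.
  U = {ι}: f^{-1}(U) = {p3, p4} ∈ τ_X ✓.
  U = {η, θ}: f^{-1}(U) = {p1, p2} ∉ τ_X ✗.
  U = {η, ι}: f^{-1}(U) = {p1, p3, p4} ∈ τ_X ✓.
  U = {η, θ, ι}: f^{-1}(U) = {p1, p2, p3, p4} ∈ τ_X ✓.
Found U = {η} with f^{-1}(U) = {p1} not in τ_X. Therefore f is NOT continuous.


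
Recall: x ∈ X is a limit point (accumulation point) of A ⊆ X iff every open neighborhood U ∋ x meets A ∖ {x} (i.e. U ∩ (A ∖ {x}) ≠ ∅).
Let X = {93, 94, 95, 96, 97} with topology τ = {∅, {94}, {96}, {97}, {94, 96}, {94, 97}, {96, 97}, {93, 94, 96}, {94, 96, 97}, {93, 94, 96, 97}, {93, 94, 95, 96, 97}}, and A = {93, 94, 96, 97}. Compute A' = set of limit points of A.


A' = {93, 95}

For each x ∈ X, list the open sets U ∈ τ with x ∈ U, then check whether U ∩ (A ∖ {x}) ≠ ∅ for every such U.
  x = 93: opens ∋ x are {93, 94, 96}, {93, 94, 96, 97}, {93, 94, 95, 96, 97}; each meets A ∖ {93}, so x IS a limit point.
  x = 94: open {94} ∋ x has {94} ∩ (A ∖ {94}) = ∅, so x is NOT a limit point.
  x = 95: opens ∋ x are {93, 94, 95, 96, 97}; each meets A ∖ {95}, so x IS a limit point.
  x = 96: open {96} ∋ x has {96} ∩ (A ∖ {96}) = ∅, so x is NOT a limit point.
  x = 97: open {97} ∋ x has {97} ∩ (A ∖ {97}) = ∅, so x is NOT a limit point.
Collecting: A' = {93, 95}.


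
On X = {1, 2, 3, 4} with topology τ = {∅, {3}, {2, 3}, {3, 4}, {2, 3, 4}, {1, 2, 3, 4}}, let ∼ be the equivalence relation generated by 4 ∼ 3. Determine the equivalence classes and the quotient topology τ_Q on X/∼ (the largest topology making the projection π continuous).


X/∼ = {[1], [2], [3=4]}; |τ_Q| = 4.

Equivalence classes: [1], [2], [3=4].
Quotient map π: X → X/∼ sends 1 ↦ [1], 2 ↦ [2], 3 ↦ [3=4], 4 ↦ [3=4].
For each subset V ⊆ X/∼, compute π^{-1}(V) ⊆ X and check whether π^{-1}(V) ∈ τ. V is open in τ_Q iff π^{-1}(V) ∈ τ.
  V = {}: π^{-1}(V) = ∅ ∈ τ ✓.
  V = {[1]}: π^{-1}(V) = {1} ∉ τ ✗.
  V = {[2]}: π^{-1}(V) = {2} ∉ τ ✗.
  V = {[1], [2]}: π^{-1}(V) = {1, 2} ∉ τ ✗.
  V = {[3=4]}: π^{-1}(V) = {3, 4} ∈ τ ✓.
  V = {[1], [3=4]}: π^{-1}(V) = {1, 3, 4} ∉ τ ✗.
  V = {[2], [3=4]}: π^{-1}(V) = {2, 3, 4} ∈ τ ✓.
  V = {[1], [2], [3=4]}: π^{-1}(V) = {1, 2, 3, 4} ∈ τ ✓.
Open sets in the quotient: τ_Q = {{}, {[3=4]}, {[2], [3=4]}, {[1], [2], [3=4]}} (4 elements).


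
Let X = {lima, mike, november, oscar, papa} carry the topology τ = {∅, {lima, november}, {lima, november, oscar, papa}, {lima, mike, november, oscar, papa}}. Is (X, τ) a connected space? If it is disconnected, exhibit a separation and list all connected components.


(X, τ) is connected.

Find clopen sets (U ∈ τ with X ∖ U ∈ τ):
  U = ∅, X ∖ U = {lima, mike, november, oscar, papa} — both open, so U is clopen.
  U = {lima, mike, november, oscar, papa}, X ∖ U = ∅ — both open, so U is clopen.
Only trivial clopens (∅ and X) exist, so (X, τ) is connected.
Compute connected components by grouping points that agree on all clopens:
  component: {lima, mike, november, oscar, papa}


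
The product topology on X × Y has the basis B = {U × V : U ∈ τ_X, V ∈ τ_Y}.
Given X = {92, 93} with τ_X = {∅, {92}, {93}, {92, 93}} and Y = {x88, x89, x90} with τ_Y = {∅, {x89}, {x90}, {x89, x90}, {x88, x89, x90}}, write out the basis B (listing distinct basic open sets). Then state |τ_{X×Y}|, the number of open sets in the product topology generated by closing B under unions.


Basis B = {∅ × ∅, {92} × {x89}, {92} × {x90}, {93} × {x89}, {93} × {x90}, {92} × {x89, x90}, {92, 93} × {x89}, {92, 93} × {x90}, {93} × {x89, x90}, {92} × {x88, x89, x90}, {93} × {x88, x89, x90}, {92, 93} × {x89, x90}, {92, 93} × {x88, x89, x90}}; |τ_{X×Y}| = 25.

Enumerate products U × V with U ∈ τ_X, V ∈ τ_Y (deduplicated):
  ∅ × ∅ = {} (∅)
  {92} × {x89} = {(92,x89)}
  {92} × {x90} = {(92,x90)}
  {93} × {x89} = {(93,x89)}
  {93} × {x90} = {(93,x90)}
  {92} × {x89, x90} = {(92,x89), (92,x90)}
  {92, 93} × {x89} = {(92,x89), (93,x89)}
  {92, 93} × {x90} = {(92,x90), (93,x90)}
  {93} × {x89, x90} = {(93,x89), (93,x90)}
  {92} × {x88, x89, x90} = {(92,x88), (92,x89), (92,x90)}
  {93} × {x88, x89, x90} = {(93,x88), (93,x89), (93,x90)}
  {92, 93} × {x89, x90} = {(92,x89), (92,x90), (93,x89), (93,x90)}
  {92, 93} × {x88, x89, x90} = {(92,x88), (92,x89), (92,x90), (93,x88), (93,x89), (93,x90)}
These 13 distinct sets form the basis B.
Close under arbitrary unions to get τ_{X×Y}; counting gives |τ_{X×Y}| = 25.


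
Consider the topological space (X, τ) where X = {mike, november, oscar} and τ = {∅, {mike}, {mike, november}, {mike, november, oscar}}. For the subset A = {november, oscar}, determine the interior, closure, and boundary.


int(A) = ∅, cl(A) = {november, oscar}, ∂A = {november, oscar}.

Closed sets in (X, τ) are complements of opens:
  closed(X, τ) = {∅, {oscar}, {november, oscar}, {mike, november, oscar}}.
int(A) = ⋃ {U ∈ τ : U ⊆ A}. Opens contained in A: ∅.
Taking the union of these: int(A) = ∅.
cl(A) = ⋂ {C closed : A ⊆ C}. Closed sets containing A: {november, oscar}, {mike, november, oscar}.
Intersecting these: cl(A) = {november, oscar}.
∂A = cl(A) ∖ int(A) = {november, oscar} ∖ ∅ = {november, oscar}.


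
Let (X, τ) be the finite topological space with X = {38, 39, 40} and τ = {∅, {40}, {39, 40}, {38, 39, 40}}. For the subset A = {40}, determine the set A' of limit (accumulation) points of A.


A' = {38, 39}

For each x ∈ X, list the open sets U ∈ τ with x ∈ U, then check whether U ∩ (A ∖ {x}) ≠ ∅ for every such U.
  x = 38: opens ∋ x are {38, 39, 40}; each meets A ∖ {38}, so x IS a limit point.
  x = 39: opens ∋ x are {39, 40}, {38, 39, 40}; each meets A ∖ {39}, so x IS a limit point.
  x = 40: open {40} ∋ x has {40} ∩ (A ∖ {40}) = ∅, so x is NOT a limit point.
Collecting: A' = {38, 39}.


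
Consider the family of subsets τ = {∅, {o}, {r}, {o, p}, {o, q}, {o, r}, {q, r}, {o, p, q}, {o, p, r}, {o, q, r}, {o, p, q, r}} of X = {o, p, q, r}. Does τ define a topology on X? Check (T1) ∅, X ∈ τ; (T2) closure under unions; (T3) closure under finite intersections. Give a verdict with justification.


τ is NOT a topology on X.

Axiom (T1): ∅ ∈ τ? Yes; X ∈ τ? Yes.
Axiom (T2/T3): check pairwise unions and intersections of members of τ.
Counterexample for (T3): {o, q} ∩ {q, r} = {q} ∉ τ. Therefore τ is NOT a topology.


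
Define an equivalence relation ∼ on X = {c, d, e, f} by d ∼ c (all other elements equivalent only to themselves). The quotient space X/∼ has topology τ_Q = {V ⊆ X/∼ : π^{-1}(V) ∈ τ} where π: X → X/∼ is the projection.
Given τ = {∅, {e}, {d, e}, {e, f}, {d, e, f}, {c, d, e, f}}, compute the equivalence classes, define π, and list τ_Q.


X/∼ = {[c=d], [e], [f]}; |τ_Q| = 4.

Equivalence classes: [c=d], [e], [f].
Quotient map π: X → X/∼ sends c ↦ [c=d], d ↦ [c=d], e ↦ [e], f ↦ [f].
For each subset V ⊆ X/∼, compute π^{-1}(V) ⊆ X and check whether π^{-1}(V) ∈ τ. V is open in τ_Q iff π^{-1}(V) ∈ τ.
  V = {}: π^{-1}(V) = ∅ ∈ τ ✓.
  V = {[c=d]}: π^{-1}(V) = {c, d} ∉ τ ✗.
  V = {[e]}: π^{-1}(V) = {e} ∈ τ ✓.
  V = {[c=d], [e]}: π^{-1}(V) = {c, d, e} ∉ τ ✗.
  V = {[f]}: π^{-1}(V) = {f} ∉ τ ✗.
  V = {[c=d], [f]}: π^{-1}(V) = {c, d, f} ∉ τ ✗.
  V = {[e], [f]}: π^{-1}(V) = {e, f} ∈ τ ✓.
  V = {[c=d], [e], [f]}: π^{-1}(V) = {c, d, e, f} ∈ τ ✓.
Open sets in the quotient: τ_Q = {{}, {[e]}, {[e], [f]}, {[c=d], [e], [f]}} (4 elements).


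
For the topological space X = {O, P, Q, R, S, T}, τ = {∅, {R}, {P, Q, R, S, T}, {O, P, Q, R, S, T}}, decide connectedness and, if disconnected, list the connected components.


(X, τ) is connected.

Find clopen sets (U ∈ τ with X ∖ U ∈ τ):
  U = ∅, X ∖ U = {O, P, Q, R, S, T} — both open, so U is clopen.
  U = {O, P, Q, R, S, T}, X ∖ U = ∅ — both open, so U is clopen.
Only trivial clopens (∅ and X) exist, so (X, τ) is connected.
Compute connected components by grouping points that agree on all clopens:
  component: {O, P, Q, R, S, T}


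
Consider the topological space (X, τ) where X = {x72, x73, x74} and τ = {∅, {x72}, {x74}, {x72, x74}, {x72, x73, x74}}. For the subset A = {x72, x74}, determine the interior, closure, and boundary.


int(A) = {x72, x74}, cl(A) = {x72, x73, x74}, ∂A = {x73}.

Closed sets in (X, τ) are complements of opens:
  closed(X, τ) = {∅, {x73}, {x72, x73}, {x73, x74}, {x72, x73, x74}}.
int(A) = ⋃ {U ∈ τ : U ⊆ A}. Opens contained in A: ∅, {x72}, {x74}, {x72, x74}.
Taking the union of these: int(A) = {x72, x74}.
cl(A) = ⋂ {C closed : A ⊆ C}. Closed sets containing A: {x72, x73, x74}.
Intersecting these: cl(A) = {x72, x73, x74}.
∂A = cl(A) ∖ int(A) = {x72, x73, x74} ∖ {x72, x74} = {x73}.


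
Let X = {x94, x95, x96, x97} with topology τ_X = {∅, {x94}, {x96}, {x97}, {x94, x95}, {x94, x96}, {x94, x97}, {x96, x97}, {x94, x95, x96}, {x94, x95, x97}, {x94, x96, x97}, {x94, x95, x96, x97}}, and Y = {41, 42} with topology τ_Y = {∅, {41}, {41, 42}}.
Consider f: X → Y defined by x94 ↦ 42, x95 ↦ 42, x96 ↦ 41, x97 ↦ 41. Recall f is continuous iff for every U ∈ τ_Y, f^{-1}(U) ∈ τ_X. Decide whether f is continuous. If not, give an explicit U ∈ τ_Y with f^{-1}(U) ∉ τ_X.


f IS continuous.

Compute f^{-1}(U) for each U ∈ τ_Y:
  U = ∅: f^{-1}(U) = ∅ ∈ τ_X ✓.
  U = {41}: f^{-1}(U) = {x96, x97} ∈ τ_X ✓.
  U = {41, 42}: f^{-1}(U) = {x94, x95, x96, x97} ∈ τ_X ✓.
Every preimage lies in τ_X, so f IS continuous.


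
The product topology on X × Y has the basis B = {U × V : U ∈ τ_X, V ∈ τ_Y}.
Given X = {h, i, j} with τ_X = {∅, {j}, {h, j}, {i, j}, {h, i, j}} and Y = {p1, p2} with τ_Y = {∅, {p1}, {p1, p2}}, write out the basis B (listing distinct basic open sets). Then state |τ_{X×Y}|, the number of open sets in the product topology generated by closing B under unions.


Basis B = {∅ × ∅, {j} × {p1}, {h, j} × {p1}, {i, j} × {p1}, {j} × {p1, p2}, {h, i, j} × {p1}, {h, j} × {p1, p2}, {i, j} × {p1, p2}, {h, i, j} × {p1, p2}}; |τ_{X×Y}| = 14.

Enumerate products U × V with U ∈ τ_X, V ∈ τ_Y (deduplicated):
  ∅ × ∅ = {} (∅)
  {j} × {p1} = {(j,p1)}
  {h, j} × {p1} = {(h,p1), (j,p1)}
  {i, j} × {p1} = {(i,p1), (j,p1)}
  {j} × {p1, p2} = {(j,p1), (j,p2)}
  {h, i, j} × {p1} = {(h,p1), (i,p1), (j,p1)}
  {h, j} × {p1, p2} = {(h,p1), (h,p2), (j,p1), (j,p2)}
  {i, j} × {p1, p2} = {(i,p1), (i,p2), (j,p1), (j,p2)}
  {h, i, j} × {p1, p2} = {(h,p1), (h,p2), (i,p1), (i,p2), (j,p1), (j,p2)}
These 9 distinct sets form the basis B.
Close under arbitrary unions to get τ_{X×Y}; counting gives |τ_{X×Y}| = 14.


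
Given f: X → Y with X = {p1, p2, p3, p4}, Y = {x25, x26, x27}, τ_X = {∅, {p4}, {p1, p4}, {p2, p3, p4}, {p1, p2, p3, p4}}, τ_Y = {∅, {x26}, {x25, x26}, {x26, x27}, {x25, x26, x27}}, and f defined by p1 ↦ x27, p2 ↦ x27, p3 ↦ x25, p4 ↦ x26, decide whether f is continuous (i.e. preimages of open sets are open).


f is NOT continuous.

Compute f^{-1}(U) for each U ∈ τ_Y:
  U = ∅: f^{-1}(U) = ∅ ∈ τ_X ✓.
  U = {x26}: f^{-1}(U) = {p4} ∈ τ_X ✓.
  U = {x25, x26}: f^{-1}(U) = {p3, p4} ∉ τ_X ✗.
  U = {x26, x27}: f^{-1}(U) = {p1, p2, p4} ∉ τ_X ✗.
  U = {x25, x26, x27}: f^{-1}(U) = {p1, p2, p3, p4} ∈ τ_X ✓.
Found U = {x25, x26} with f^{-1}(U) = {p3, p4} not in τ_X. Therefore f is NOT continuous.


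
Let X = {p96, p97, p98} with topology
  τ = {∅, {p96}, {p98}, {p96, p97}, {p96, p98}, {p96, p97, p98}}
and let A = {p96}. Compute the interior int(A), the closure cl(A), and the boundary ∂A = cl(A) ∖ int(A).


int(A) = {p96}, cl(A) = {p96, p97}, ∂A = {p97}.

Closed sets in (X, τ) are complements of opens:
  closed(X, τ) = {∅, {p97}, {p98}, {p96, p97}, {p97, p98}, {p96, p97, p98}}.
int(A) = ⋃ {U ∈ τ : U ⊆ A}. Opens contained in A: ∅, {p96}.
Taking the union of these: int(A) = {p96}.
cl(A) = ⋂ {C closed : A ⊆ C}. Closed sets containing A: {p96, p97}, {p96, p97, p98}.
Intersecting these: cl(A) = {p96, p97}.
∂A = cl(A) ∖ int(A) = {p96, p97} ∖ {p96} = {p97}.


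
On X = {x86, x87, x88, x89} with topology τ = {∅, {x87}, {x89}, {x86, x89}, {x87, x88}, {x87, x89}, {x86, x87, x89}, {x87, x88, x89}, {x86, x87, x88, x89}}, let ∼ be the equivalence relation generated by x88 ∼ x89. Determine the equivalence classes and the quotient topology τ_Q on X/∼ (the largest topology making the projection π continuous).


X/∼ = {[x86], [x87], [x88=x89]}; |τ_Q| = 4.

Equivalence classes: [x86], [x87], [x88=x89].
Quotient map π: X → X/∼ sends x86 ↦ [x86], x87 ↦ [x87], x88 ↦ [x88=x89], x89 ↦ [x88=x89].
For each subset V ⊆ X/∼, compute π^{-1}(V) ⊆ X and check whether π^{-1}(V) ∈ τ. V is open in τ_Q iff π^{-1}(V) ∈ τ.
  V = {}: π^{-1}(V) = ∅ ∈ τ ✓.
  V = {[x86]}: π^{-1}(V) = {x86} ∉ τ ✗.
  V = {[x87]}: π^{-1}(V) = {x87} ∈ τ ✓.
  V = {[x86], [x87]}: π^{-1}(V) = {x86, x87} ∉ τ ✗.
  V = {[x88=x89]}: π^{-1}(V) = {x88, x89} ∉ τ ✗.
  V = {[x86], [x88=x89]}: π^{-1}(V) = {x86, x88, x89} ∉ τ ✗.
  V = {[x87], [x88=x89]}: π^{-1}(V) = {x87, x88, x89} ∈ τ ✓.
  V = {[x86], [x87], [x88=x89]}: π^{-1}(V) = {x86, x87, x88, x89} ∈ τ ✓.
Open sets in the quotient: τ_Q = {{}, {[x87]}, {[x87], [x88=x89]}, {[x86], [x87], [x88=x89]}} (4 elements).


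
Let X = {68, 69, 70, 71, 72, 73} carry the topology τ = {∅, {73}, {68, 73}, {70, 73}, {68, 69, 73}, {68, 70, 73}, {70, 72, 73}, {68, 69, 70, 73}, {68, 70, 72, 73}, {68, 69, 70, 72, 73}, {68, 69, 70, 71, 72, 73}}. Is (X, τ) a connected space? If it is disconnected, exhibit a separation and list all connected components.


(X, τ) is connected.

Find clopen sets (U ∈ τ with X ∖ U ∈ τ):
  U = ∅, X ∖ U = {68, 69, 70, 71, 72, 73} — both open, so U is clopen.
  U = {68, 69, 70, 71, 72, 73}, X ∖ U = ∅ — both open, so U is clopen.
Only trivial clopens (∅ and X) exist, so (X, τ) is connected.
Compute connected components by grouping points that agree on all clopens:
  component: {68, 69, 70, 71, 72, 73}


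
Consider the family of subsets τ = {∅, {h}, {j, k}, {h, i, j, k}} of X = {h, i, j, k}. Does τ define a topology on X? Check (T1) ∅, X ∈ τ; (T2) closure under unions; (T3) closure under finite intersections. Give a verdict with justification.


τ is NOT a topology on X.

Axiom (T1): ∅ ∈ τ? Yes; X ∈ τ? Yes.
Axiom (T2/T3): check pairwise unions and intersections of members of τ.
Counterexample for (T2): {h} ∪ {j, k} = {h, j, k} ∉ τ. Therefore τ is NOT a topology.


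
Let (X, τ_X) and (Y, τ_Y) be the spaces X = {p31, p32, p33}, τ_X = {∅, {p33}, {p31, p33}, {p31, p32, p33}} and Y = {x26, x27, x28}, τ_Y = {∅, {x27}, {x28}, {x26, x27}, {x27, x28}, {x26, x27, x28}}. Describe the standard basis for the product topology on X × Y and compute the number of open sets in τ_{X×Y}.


Basis B = {∅ × ∅, {p33} × {x27}, {p33} × {x28}, {p31, p33} × {x27}, {p31, p33} × {x28}, {p33} × {x26, x27}, {p33} × {x27, x28}, {p31, p32, p33} × {x27}, {p31, p32, p33} × {x28}, {p33} × {x26, x27, x28}, {p31, p33} × {x26, x27}, {p31, p33} × {x27, x28}, {p31, p33} × {x26, x27, x28}, {p31, p32, p33} × {x26, x27}, {p31, p32, p33} × {x27, x28}, {p31, p32, p33} × {x26, x27, x28}}; |τ_{X×Y}| = 40.

Enumerate products U × V with U ∈ τ_X, V ∈ τ_Y (deduplicated):
  ∅ × ∅ = {} (∅)
  {p33} × {x27} = {(p33,x27)}
  {p33} × {x28} = {(p33,x28)}
  {p31, p33} × {x27} = {(p31,x27), (p33,x27)}
  {p31, p33} × {x28} = {(p31,x28), (p33,x28)}
  {p33} × {x26, x27} = {(p33,x26), (p33,x27)}
  {p33} × {x27, x28} = {(p33,x27), (p33,x28)}
  {p31, p32, p33} × {x27} = {(p31,x27), (p32,x27), (p33,x27)}
  {p31, p32, p33} × {x28} = {(p31,x28), (p32,x28), (p33,x28)}
  {p33} × {x26, x27, x28} = {(p33,x26), (p33,x27), (p33,x28)}
  {p31, p33} × {x26, x27} = {(p31,x26), (p31,x27), (p33,x26), (p33,x27)}
  {p31, p33} × {x27, x28} = {(p31,x27), (p31,x28), (p33,x27), (p33,x28)}
  {p31, p33} × {x26, x27, x28} = {(p31,x26), (p31,x27), (p31,x28), (p33,x26), (p33,x27), (p33,x28)}
  {p31, p32, p33} × {x26, x27} = {(p31,x26), (p31,x27), (p32,x26), (p32,x27), (p33,x26), (p33,x27)}
  {p31, p32, p33} × {x27, x28} = {(p31,x27), (p31,x28), (p32,x27), (p32,x28), (p33,x27), (p33,x28)}
  {p31, p32, p33} × {x26, x27, x28} = {(p31,x26), (p31,x27), (p31,x28), (p32,x26), (p32,x27), (p32,x28), (p33,x26), (p33,x27), (p33,x28)}
These 16 distinct sets form the basis B.
Close under arbitrary unions to get τ_{X×Y}; counting gives |τ_{X×Y}| = 40.


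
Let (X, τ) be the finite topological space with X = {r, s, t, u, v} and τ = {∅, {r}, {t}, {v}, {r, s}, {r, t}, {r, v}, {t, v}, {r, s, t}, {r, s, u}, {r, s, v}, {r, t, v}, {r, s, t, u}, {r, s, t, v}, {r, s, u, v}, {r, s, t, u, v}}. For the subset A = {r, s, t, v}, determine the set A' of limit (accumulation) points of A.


A' = {s, u}

For each x ∈ X, list the open sets U ∈ τ with x ∈ U, then check whether U ∩ (A ∖ {x}) ≠ ∅ for every such U.
  x = r: open {r} ∋ x has {r} ∩ (A ∖ {r}) = ∅, so x is NOT a limit point.
  x = s: opens ∋ x are {r, s}, {r, s, t}, {r, s, u}, {r, s, v}, {r, s, t, u}, {r, s, t, v}, {r, s, u, v}, {r, s, t, u, v}; each meets A ∖ {s}, so x IS a limit point.
  x = t: open {t} ∋ x has {t} ∩ (A ∖ {t}) = ∅, so x is NOT a limit point.
  x = u: opens ∋ x are {r, s, u}, {r, s, t, u}, {r, s, u, v}, {r, s, t, u, v}; each meets A ∖ {u}, so x IS a limit point.
  x = v: open {v} ∋ x has {v} ∩ (A ∖ {v}) = ∅, so x is NOT a limit point.
Collecting: A' = {s, u}.


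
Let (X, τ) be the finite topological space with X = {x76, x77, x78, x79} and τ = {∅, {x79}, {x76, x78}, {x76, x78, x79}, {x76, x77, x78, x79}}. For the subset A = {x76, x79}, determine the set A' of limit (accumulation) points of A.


A' = {x77, x78}

For each x ∈ X, list the open sets U ∈ τ with x ∈ U, then check whether U ∩ (A ∖ {x}) ≠ ∅ for every such U.
  x = x76: open {x76, x78} ∋ x has {x76, x78} ∩ (A ∖ {x76}) = ∅, so x is NOT a limit point.
  x = x77: opens ∋ x are {x76, x77, x78, x79}; each meets A ∖ {x77}, so x IS a limit point.
  x = x78: opens ∋ x are {x76, x78}, {x76, x78, x79}, {x76, x77, x78, x79}; each meets A ∖ {x78}, so x IS a limit point.
  x = x79: open {x79} ∋ x has {x79} ∩ (A ∖ {x79}) = ∅, so x is NOT a limit point.
Collecting: A' = {x77, x78}.


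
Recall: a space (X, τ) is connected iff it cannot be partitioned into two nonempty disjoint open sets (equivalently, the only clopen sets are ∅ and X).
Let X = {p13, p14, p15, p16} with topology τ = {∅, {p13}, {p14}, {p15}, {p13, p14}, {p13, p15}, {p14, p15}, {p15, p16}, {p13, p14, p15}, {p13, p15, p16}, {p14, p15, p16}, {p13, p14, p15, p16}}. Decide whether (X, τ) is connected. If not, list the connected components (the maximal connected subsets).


(X, τ) is disconnected; components = [{p13}, {p14}, {p15, p16}].

Find clopen sets (U ∈ τ with X ∖ U ∈ τ):
  U = ∅, X ∖ U = {p13, p14, p15, p16} — both open, so U is clopen.
  U = {p13}, X ∖ U = {p14, p15, p16} — both open, so U is clopen.
  U = {p14}, X ∖ U = {p13, p15, p16} — both open, so U is clopen.
  U = {p13, p14}, X ∖ U = {p15, p16} — both open, so U is clopen.
  U = {p15, p16}, X ∖ U = {p13, p14} — both open, so U is clopen.
  U = {p13, p15, p16}, X ∖ U = {p14} — both open, so U is clopen.
  U = {p14, p15, p16}, X ∖ U = {p13} — both open, so U is clopen.
  U = {p13, p14, p15, p16}, X ∖ U = ∅ — both open, so U is clopen.
Nontrivial clopen(s) exist: e.g. {p13}. So (X, τ) is disconnected.
Compute connected components by grouping points that agree on all clopens:
  component: {p13}
  component: {p14}
  component: {p15, p16}


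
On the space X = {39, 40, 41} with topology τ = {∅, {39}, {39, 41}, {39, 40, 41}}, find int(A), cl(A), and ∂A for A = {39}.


int(A) = {39}, cl(A) = {39, 40, 41}, ∂A = {40, 41}.

Closed sets in (X, τ) are complements of opens:
  closed(X, τ) = {∅, {40}, {40, 41}, {39, 40, 41}}.
int(A) = ⋃ {U ∈ τ : U ⊆ A}. Opens contained in A: ∅, {39}.
Taking the union of these: int(A) = {39}.
cl(A) = ⋂ {C closed : A ⊆ C}. Closed sets containing A: {39, 40, 41}.
Intersecting these: cl(A) = {39, 40, 41}.
∂A = cl(A) ∖ int(A) = {39, 40, 41} ∖ {39} = {40, 41}.


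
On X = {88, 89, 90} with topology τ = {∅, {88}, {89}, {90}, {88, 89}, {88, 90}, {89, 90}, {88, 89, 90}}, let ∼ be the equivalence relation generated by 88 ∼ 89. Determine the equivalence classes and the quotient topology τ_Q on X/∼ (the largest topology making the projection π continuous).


X/∼ = {[88=89], [90]}; |τ_Q| = 4.

Equivalence classes: [88=89], [90].
Quotient map π: X → X/∼ sends 88 ↦ [88=89], 89 ↦ [88=89], 90 ↦ [90].
For each subset V ⊆ X/∼, compute π^{-1}(V) ⊆ X and check whether π^{-1}(V) ∈ τ. V is open in τ_Q iff π^{-1}(V) ∈ τ.
  V = {}: π^{-1}(V) = ∅ ∈ τ ✓.
  V = {[88=89]}: π^{-1}(V) = {88, 89} ∈ τ ✓.
  V = {[90]}: π^{-1}(V) = {90} ∈ τ ✓.
  V = {[88=89], [90]}: π^{-1}(V) = {88, 89, 90} ∈ τ ✓.
Open sets in the quotient: τ_Q = {{}, {[88=89]}, {[90]}, {[88=89], [90]}} (4 elements).


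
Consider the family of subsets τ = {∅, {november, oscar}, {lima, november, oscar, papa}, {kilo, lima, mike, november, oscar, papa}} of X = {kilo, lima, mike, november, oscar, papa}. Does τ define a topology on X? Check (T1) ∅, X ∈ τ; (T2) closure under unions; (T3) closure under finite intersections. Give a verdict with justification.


τ IS a topology on X.

Axiom (T1): ∅ ∈ τ? Yes; X ∈ τ? Yes.
Axiom (T2/T3): check pairwise unions and intersections of members of τ.
All pairwise intersections and unions checked — each lies in τ. Therefore τ satisfies (T1), (T2), (T3): it IS a topology on X.


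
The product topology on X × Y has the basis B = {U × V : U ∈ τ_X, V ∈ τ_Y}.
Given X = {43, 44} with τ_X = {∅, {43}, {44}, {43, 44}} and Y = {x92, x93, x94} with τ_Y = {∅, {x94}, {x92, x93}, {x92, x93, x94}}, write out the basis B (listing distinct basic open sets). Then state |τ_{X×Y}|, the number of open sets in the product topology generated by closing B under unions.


Basis B = {∅ × ∅, {43} × {x94}, {44} × {x94}, {43} × {x92, x93}, {43, 44} × {x94}, {44} × {x92, x93}, {43} × {x92, x93, x94}, {44} × {x92, x93, x94}, {43, 44} × {x92, x93}, {43, 44} × {x92, x93, x94}}; |τ_{X×Y}| = 16.

Enumerate products U × V with U ∈ τ_X, V ∈ τ_Y (deduplicated):
  ∅ × ∅ = {} (∅)
  {43} × {x94} = {(43,x94)}
  {44} × {x94} = {(44,x94)}
  {43} × {x92, x93} = {(43,x92), (43,x93)}
  {43, 44} × {x94} = {(43,x94), (44,x94)}
  {44} × {x92, x93} = {(44,x92), (44,x93)}
  {43} × {x92, x93, x94} = {(43,x92), (43,x93), (43,x94)}
  {44} × {x92, x93, x94} = {(44,x92), (44,x93), (44,x94)}
  {43, 44} × {x92, x93} = {(43,x92), (43,x93), (44,x92), (44,x93)}
  {43, 44} × {x92, x93, x94} = {(43,x92), (43,x93), (43,x94), (44,x92), (44,x93), (44,x94)}
These 10 distinct sets form the basis B.
Close under arbitrary unions to get τ_{X×Y}; counting gives |τ_{X×Y}| = 16.


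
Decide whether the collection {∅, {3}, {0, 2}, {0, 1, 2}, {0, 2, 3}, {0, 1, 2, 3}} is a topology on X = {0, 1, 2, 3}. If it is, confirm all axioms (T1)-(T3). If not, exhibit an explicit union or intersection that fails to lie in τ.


τ IS a topology on X.

Axiom (T1): ∅ ∈ τ? Yes; X ∈ τ? Yes.
Axiom (T2/T3): check pairwise unions and intersections of members of τ.
All pairwise intersections and unions checked — each lies in τ. Therefore τ satisfies (T1), (T2), (T3): it IS a topology on X.


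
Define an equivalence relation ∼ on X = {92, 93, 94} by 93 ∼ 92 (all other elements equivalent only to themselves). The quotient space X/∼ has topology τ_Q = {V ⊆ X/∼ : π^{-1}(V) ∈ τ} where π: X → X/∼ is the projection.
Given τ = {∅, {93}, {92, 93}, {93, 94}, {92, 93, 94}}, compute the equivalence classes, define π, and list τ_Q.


X/∼ = {[92=93], [94]}; |τ_Q| = 3.

Equivalence classes: [92=93], [94].
Quotient map π: X → X/∼ sends 92 ↦ [92=93], 93 ↦ [92=93], 94 ↦ [94].
For each subset V ⊆ X/∼, compute π^{-1}(V) ⊆ X and check whether π^{-1}(V) ∈ τ. V is open in τ_Q iff π^{-1}(V) ∈ τ.
  V = {}: π^{-1}(V) = ∅ ∈ τ ✓.
  V = {[92=93]}: π^{-1}(V) = {92, 93} ∈ τ ✓.
  V = {[94]}: π^{-1}(V) = {94} ∉ τ ✗.
  V = {[92=93], [94]}: π^{-1}(V) = {92, 93, 94} ∈ τ ✓.
Open sets in the quotient: τ_Q = {{}, {[92=93]}, {[92=93], [94]}} (3 elements).
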